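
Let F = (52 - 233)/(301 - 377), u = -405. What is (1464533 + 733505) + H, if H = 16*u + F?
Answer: 166558589/76 ≈ 2.1916e+6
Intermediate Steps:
F = 181/76 (F = -181/(-76) = -181*(-1/76) = 181/76 ≈ 2.3816)
H = -492299/76 (H = 16*(-405) + 181/76 = -6480 + 181/76 = -492299/76 ≈ -6477.6)
(1464533 + 733505) + H = (1464533 + 733505) - 492299/76 = 2198038 - 492299/76 = 166558589/76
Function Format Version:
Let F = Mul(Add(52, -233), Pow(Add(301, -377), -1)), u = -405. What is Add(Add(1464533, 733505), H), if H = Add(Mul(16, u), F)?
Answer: Rational(166558589, 76) ≈ 2.1916e+6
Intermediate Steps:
F = Rational(181, 76) (F = Mul(-181, Pow(-76, -1)) = Mul(-181, Rational(-1, 76)) = Rational(181, 76) ≈ 2.3816)
H = Rational(-492299, 76) (H = Add(Mul(16, -405), Rational(181, 76)) = Add(-6480, Rational(181, 76)) = Rational(-492299, 76) ≈ -6477.6)
Add(Add(1464533, 733505), H) = Add(Add(1464533, 733505), Rational(-492299, 76)) = Add(2198038, Rational(-492299, 76)) = Rational(166558589, 76)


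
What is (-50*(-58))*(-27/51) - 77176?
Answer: -1338092/17 ≈ -78711.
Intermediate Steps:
(-50*(-58))*(-27/51) - 77176 = 2900*(-27*1/51) - 77176 = 2900*(-9/17) - 77176 = -26100/17 - 77176 = -1338092/17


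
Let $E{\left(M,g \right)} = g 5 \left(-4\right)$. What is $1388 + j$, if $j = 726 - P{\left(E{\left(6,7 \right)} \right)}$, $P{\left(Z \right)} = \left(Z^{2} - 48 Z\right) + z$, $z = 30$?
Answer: $-24236$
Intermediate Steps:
$E{\left(M,g \right)} = - 20 g$ ($E{\left(M,g \right)} = 5 g \left(-4\right) = - 20 g$)
$P{\left(Z \right)} = 30 + Z^{2} - 48 Z$ ($P{\left(Z \right)} = \left(Z^{2} - 48 Z\right) + 30 = 30 + Z^{2} - 48 Z$)
$j = -25624$ ($j = 726 - \left(30 + \left(\left(-20\right) 7\right)^{2} - 48 \left(\left(-20\right) 7\right)\right) = 726 - \left(30 + \left(-140\right)^{2} - -6720\right) = 726 - \left(30 + 19600 + 6720\right) = 726 - 26350 = -25624$)
$1388 + j = 1388 - 25624 = -24236$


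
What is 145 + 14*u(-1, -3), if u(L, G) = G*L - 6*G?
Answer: 439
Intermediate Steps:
u(L, G) = -6*G + G*L
145 + 14*u(-1, -3) = 145 + 14*(-3*(-6 - 1)) = 145 + 14*(-3*(-7)) = 145 + 14*21 = 145 + 294 = 439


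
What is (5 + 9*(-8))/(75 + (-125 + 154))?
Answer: -67/104 ≈ -0.64423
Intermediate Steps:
(5 + 9*(-8))/(75 + (-125 + 154)) = (5 - 72)/(75 + 29) = -67/104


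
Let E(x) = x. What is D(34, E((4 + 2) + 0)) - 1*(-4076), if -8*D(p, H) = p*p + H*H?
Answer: 3927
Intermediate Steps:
D(p, H) = -H²/8 - p²/8 (D(p, H) = -(p*p + H*H)/8 = -(p² + H²)/8 = -(H² + p²)/8 = -H²/8 - p²/8)
D(34, E((4 + 2) + 0)) - 1*(-4076) = (-((4 + 2) + 0)²/8 - ⅛*34²) - 1*(-4076) = (-(6 + 0)²/8 - ⅛*1156) + 4076 = (-⅛*6² - 289/2) + 4076 = (-⅛*36 - 289/2) + 4076 = (-9/2 - 289/2) + 4076 = -149 + 4076 = 3927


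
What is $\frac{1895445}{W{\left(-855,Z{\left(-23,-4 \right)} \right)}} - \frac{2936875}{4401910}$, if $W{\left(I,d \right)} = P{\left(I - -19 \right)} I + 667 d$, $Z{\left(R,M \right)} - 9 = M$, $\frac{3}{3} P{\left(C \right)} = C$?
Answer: $\frac{249382572373}{126443103986} \approx 1.9723$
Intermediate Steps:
$P{\left(C \right)} = C$
$Z{\left(R,M \right)} = 9 + M$
$W{\left(I,d \right)} = 667 d + I \left(19 + I\right)$ ($W{\left(I,d \right)} = \left(I - -19\right) I + 667 d = \left(I + 19\right) I + 667 d = \left(19 + I\right) I + 667 d = I \left(19 + I\right) + 667 d = 667 d + I \left(19 + I\right)$)
$\frac{1895445}{W{\left(-855,Z{\left(-23,-4 \right)} \right)}} - \frac{2936875}{4401910} = \frac{1895445}{667 \left(9 - 4\right) - 855 \left(19 - 855\right)} - \frac{2936875}{4401910} = \frac{1895445}{667 \cdot 5 - -714780} - \frac{587375}{880382} = \frac{1895445}{3335 + 714780} - \frac{587375}{880382} = \frac{1895445}{718115} - \frac{587375}{880382} = 1895445 \cdot \frac{1}{718115} - \frac{587375}{880382} = \frac{379089}{143623} - \frac{587375}{880382} = \frac{249382572373}{126443103986}$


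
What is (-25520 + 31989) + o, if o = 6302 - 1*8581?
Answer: 4190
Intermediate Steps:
o = -2279 (o = 6302 - 8581 = -2279)
(-25520 + 31989) + o = (-25520 + 31989) - 2279 = 6469 - 2279 = 4190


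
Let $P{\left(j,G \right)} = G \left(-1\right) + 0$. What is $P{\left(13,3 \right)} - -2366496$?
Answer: $2366493$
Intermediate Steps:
$P{\left(j,G \right)} = - G$ ($P{\left(j,G \right)} = - G + 0 = - G$)
$P{\left(13,3 \right)} - -2366496 = \left(-1\right) 3 - -2366496 = -3 + 2366496 = 2366493$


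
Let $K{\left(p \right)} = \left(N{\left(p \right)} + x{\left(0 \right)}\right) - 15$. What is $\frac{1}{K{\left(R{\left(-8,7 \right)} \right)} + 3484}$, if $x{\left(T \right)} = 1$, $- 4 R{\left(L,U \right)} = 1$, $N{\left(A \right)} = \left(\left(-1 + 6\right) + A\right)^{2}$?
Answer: $\frac{16}{55881} \approx 0.00028632$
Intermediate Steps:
$N{\left(A \right)} = \left(5 + A\right)^{2}$
$R{\left(L,U \right)} = - \frac{1}{4}$ ($R{\left(L,U \right)} = \left(- \frac{1}{4}\right) 1 = - \frac{1}{4}$)
$K{\left(p \right)} = -14 + \left(5 + p\right)^{2}$ ($K{\left(p \right)} = \left(\left(5 + p\right)^{2} + 1\right) - 15 = \left(1 + \left(5 + p\right)^{2}\right) - 15 = -14 + \left(5 + p\right)^{2}$)
$\frac{1}{K{\left(R{\left(-8,7 \right)} \right)} + 3484} = \frac{1}{\left(-14 + \left(5 - \frac{1}{4}\right)^{2}\right) + 3484} = \frac{1}{\left(-14 + \left(\frac{19}{4}\right)^{2}\right) + 3484} = \frac{1}{\left(-14 + \frac{361}{16}\right) + 3484} = \frac{1}{\frac{137}{16} + 3484} = \frac{1}{\frac{55881}{16}} = \frac{16}{55881}$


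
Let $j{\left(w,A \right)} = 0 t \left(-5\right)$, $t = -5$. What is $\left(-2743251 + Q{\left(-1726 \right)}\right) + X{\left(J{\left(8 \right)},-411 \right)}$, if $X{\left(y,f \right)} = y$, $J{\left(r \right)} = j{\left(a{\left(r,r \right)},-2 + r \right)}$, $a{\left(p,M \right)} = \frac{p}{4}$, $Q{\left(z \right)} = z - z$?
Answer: $-2743251$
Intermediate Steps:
$Q{\left(z \right)} = 0$
$a{\left(p,M \right)} = \frac{p}{4}$ ($a{\left(p,M \right)} = p \frac{1}{4} = \frac{p}{4}$)
$j{\left(w,A \right)} = 0$ ($j{\left(w,A \right)} = 0 \left(-5\right) \left(-5\right) = 0 \left(-5\right) = 0$)
$J{\left(r \right)} = 0$
$\left(-2743251 + Q{\left(-1726 \right)}\right) + X{\left(J{\left(8 \right)},-411 \right)} = \left(-2743251 + 0\right) + 0 = -2743251 + 0 = -2743251$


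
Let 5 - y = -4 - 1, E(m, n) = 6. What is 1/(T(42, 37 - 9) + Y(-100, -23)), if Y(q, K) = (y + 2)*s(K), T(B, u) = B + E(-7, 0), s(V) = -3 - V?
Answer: 1/288 ≈ 0.0034722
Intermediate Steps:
y = 10 (y = 5 - (-4 - 1) = 5 - 1*(-5) = 5 + 5 = 10)
T(B, u) = 6 + B (T(B, u) = B + 6 = 6 + B)
Y(q, K) = -36 - 12*K (Y(q, K) = (10 + 2)*(-3 - K) = 12*(-3 - K) = -36 - 12*K)
1/(T(42, 37 - 9) + Y(-100, -23)) = 1/((6 + 42) + (-36 - 12*(-23))) = 1/(48 + (-36 + 276)) = 1/(48 + 240) = 1/288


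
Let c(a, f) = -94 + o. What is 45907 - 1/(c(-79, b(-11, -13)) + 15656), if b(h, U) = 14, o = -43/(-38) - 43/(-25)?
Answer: 678808858413/14786609 ≈ 45907.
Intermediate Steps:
o = 2709/950 (o = -43*(-1/38) - 43*(-1/25) = 43/38 + 43/25 = 2709/950 ≈ 2.8516)
c(a, f) = -86591/950 (c(a, f) = -94 + 2709/950 = -86591/950)
45907 - 1/(c(-79, b(-11, -13)) + 15656) = 45907 - 1/(-86591/950 + 15656) = 45907 - 1/14786609/950 = 45907 - 1*950/14786609 = 45907 - 950/14786609 = 678808858413/14786609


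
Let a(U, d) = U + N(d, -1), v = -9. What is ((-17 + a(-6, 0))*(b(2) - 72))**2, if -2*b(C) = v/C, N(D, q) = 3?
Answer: 1946025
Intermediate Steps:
b(C) = 9/(2*C) (b(C) = -(-9)/(2*C) = 9/(2*C))
a(U, d) = 3 + U (a(U, d) = U + 3 = 3 + U)
((-17 + a(-6, 0))*(b(2) - 72))**2 = ((-17 + (3 - 6))*((9/2)/2 - 72))**2 = ((-17 - 3)*((9/2)*(1/2) - 72))**2 = (-20*(9/4 - 72))**2 = (-20*(-279/4))**2 = 1395**2 = 1946025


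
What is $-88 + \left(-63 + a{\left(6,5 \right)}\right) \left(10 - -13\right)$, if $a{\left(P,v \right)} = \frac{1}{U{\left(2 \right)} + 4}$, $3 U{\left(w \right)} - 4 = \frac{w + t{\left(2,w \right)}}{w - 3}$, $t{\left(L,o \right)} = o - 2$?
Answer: $- \frac{21449}{14} \approx -1532.1$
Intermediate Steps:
$t{\left(L,o \right)} = -2 + o$ ($t{\left(L,o \right)} = o - 2 = -2 + o$)
$U{\left(w \right)} = \frac{4}{3} + \frac{-2 + 2 w}{3 \left(-3 + w\right)}$ ($U{\left(w \right)} = \frac{4}{3} + \frac{\left(w + \left(-2 + w\right)\right) \frac{1}{w - 3}}{3} = \frac{4}{3} + \frac{\left(-2 + 2 w\right) \frac{1}{-3 + w}}{3} = \frac{4}{3} + \frac{\frac{1}{-3 + w} \left(-2 + 2 w\right)}{3} = \frac{4}{3} + \frac{-2 + 2 w}{3 \left(-3 + w\right)}$)
$a{\left(P,v \right)} = \frac{3}{14}$ ($a{\left(P,v \right)} = \frac{1}{\frac{2 \left(-7 + 3 \cdot 2\right)}{3 \left(-3 + 2\right)} + 4} = \frac{1}{\frac{2 \left(-7 + 6\right)}{3 \left(-1\right)} + 4} = \frac{1}{\frac{2}{3} \left(-1\right) \left(-1\right) + 4} = \frac{1}{\frac{2}{3} + 4} = \frac{1}{\frac{14}{3}} = \frac{3}{14}$)
$-88 + \left(-63 + a{\left(6,5 \right)}\right) \left(10 - -13\right) = -88 + \left(-63 + \frac{3}{14}\right) \left(10 - -13\right) = -88 - \frac{879 \left(10 + 13\right)}{14} = -88 - \frac{20217}{14} = - \frac{21449}{14}$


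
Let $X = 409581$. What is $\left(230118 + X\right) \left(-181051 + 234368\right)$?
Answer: $34106831583$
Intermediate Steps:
$\left(230118 + X\right) \left(-181051 + 234368\right) = \left(230118 + 409581\right) \left(-181051 + 234368\right) = 639699 \cdot 53317 = 34106831583$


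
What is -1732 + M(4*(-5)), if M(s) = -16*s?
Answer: -1412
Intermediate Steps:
-1732 + M(4*(-5)) = -1732 - 64*(-5) = -1732 - 16*(-20) = -1732 + 320 = -1412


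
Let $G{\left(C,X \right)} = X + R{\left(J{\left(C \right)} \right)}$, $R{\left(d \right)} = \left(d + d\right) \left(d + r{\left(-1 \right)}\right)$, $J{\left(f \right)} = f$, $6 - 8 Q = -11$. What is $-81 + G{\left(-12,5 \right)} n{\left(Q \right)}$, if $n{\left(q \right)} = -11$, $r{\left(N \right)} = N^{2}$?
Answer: $-3040$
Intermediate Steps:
$Q = \frac{17}{8}$ ($Q = \frac{3}{4} - - \frac{11}{8} = \frac{3}{4} + \frac{11}{8} = \frac{17}{8} \approx 2.125$)
$R{\left(d \right)} = 2 d \left(1 + d\right)$ ($R{\left(d \right)} = \left(d + d\right) \left(d + \left(-1\right)^{2}\right) = 2 d \left(d + 1\right) = 2 d \left(1 + d\right)$)
$G{\left(C,X \right)} = X + 2 C \left(1 + C\right)$
$-81 + G{\left(-12,5 \right)} n{\left(Q \right)} = -81 + \left(5 + 2 \left(-12\right) \left(1 - 12\right)\right) \left(-11\right) = -81 + \left(5 + 2 \left(-12\right) \left(-11\right)\right) \left(-11\right) = -81 + \left(5 + 264\right) \left(-11\right) = -81 + 269 \left(-11\right) = -81 - 2959 = -3040$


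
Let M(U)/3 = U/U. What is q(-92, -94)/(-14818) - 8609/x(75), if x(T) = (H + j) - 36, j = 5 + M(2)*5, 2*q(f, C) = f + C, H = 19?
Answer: -4115093/1434 ≈ -2869.7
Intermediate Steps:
M(U) = 3 (M(U) = 3*(U/U) = 3*1 = 3)
q(f, C) = C/2 + f/2 (q(f, C) = (f + C)/2 = (C + f)/2 = C/2 + f/2)
j = 20 (j = 5 + 3*5 = 5 + 15 = 20)
x(T) = 3 (x(T) = (19 + 20) - 36 = 39 - 36 = 3)
q(-92, -94)/(-14818) - 8609/x(75) = ((1/2)*(-94) + (1/2)*(-92))/(-14818) - 8609/3 = (-47 - 46)*(-1/14818) - 8609*1/3 = -93*(-1/14818) - 8609/3 = 3/478 - 8609/3 = -4115093/1434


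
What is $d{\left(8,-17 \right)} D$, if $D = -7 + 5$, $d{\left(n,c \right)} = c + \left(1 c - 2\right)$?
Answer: $72$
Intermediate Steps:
$d{\left(n,c \right)} = -2 + 2 c$ ($d{\left(n,c \right)} = c + \left(c - 2\right) = c + \left(-2 + c\right) = -2 + 2 c$)
$D = -2$
$d{\left(8,-17 \right)} D = \left(-2 + 2 \left(-17\right)\right) \left(-2\right) = \left(-2 - 34\right) \left(-2\right) = \left(-36\right) \left(-2\right) = 72$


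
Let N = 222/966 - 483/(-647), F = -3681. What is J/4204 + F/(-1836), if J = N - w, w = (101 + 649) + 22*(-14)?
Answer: 42434176741/22333821468 ≈ 1.9000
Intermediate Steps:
N = 101702/104167 (N = 222*(1/966) - 483*(-1/647) = 37/161 + 483/647 = 101702/104167 ≈ 0.97634)
w = 442 (w = 750 - 308 = 442)
J = -45940112/104167 (J = 101702/104167 - 1*442 = 101702/104167 - 442 = -45940112/104167 ≈ -441.02)
J/4204 + F/(-1836) = -45940112/104167/4204 - 3681/(-1836) = -45940112/104167*1/4204 - 3681*(-1/1836) = -11485028/109479517 + 409/204 = 42434176741/22333821468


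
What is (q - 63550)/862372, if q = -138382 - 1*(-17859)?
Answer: -184073/862372 ≈ -0.21345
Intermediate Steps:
q = -120523 (q = -138382 + 17859 = -120523)
(q - 63550)/862372 = (-120523 - 63550)/862372 = -184073*1/862372 = -184073/862372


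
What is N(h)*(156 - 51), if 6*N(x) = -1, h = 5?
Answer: -35/2 ≈ -17.500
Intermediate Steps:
N(x) = -1/6 (N(x) = (1/6)*(-1) = -1/6)
N(h)*(156 - 51) = -(156 - 51)/6 = -1/6*105 = -35/2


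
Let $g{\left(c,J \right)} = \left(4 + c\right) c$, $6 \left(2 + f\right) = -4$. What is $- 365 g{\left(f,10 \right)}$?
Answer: $\frac{11680}{9} \approx 1297.8$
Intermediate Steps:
$f = - \frac{8}{3}$ ($f = -2 + \frac{1}{6} \left(-4\right) = -2 - \frac{2}{3} = - \frac{8}{3} \approx -2.6667$)
$g{\left(c,J \right)} = c \left(4 + c\right)$
$- 365 g{\left(f,10 \right)} = - 365 \left(- \frac{8 \left(4 - \frac{8}{3}\right)}{3}\right) = - 365 \left(\left(- \frac{8}{3}\right) \frac{4}{3}\right) = \left(-365\right) \left(- \frac{32}{9}\right) = \frac{11680}{9}$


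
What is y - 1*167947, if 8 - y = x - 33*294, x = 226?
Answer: -158463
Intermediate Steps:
y = 9484 (y = 8 - (226 - 33*294) = 8 - (226 - 9702) = 8 - 1*(-9476) = 8 + 9476 = 9484)
y - 1*167947 = 9484 - 1*167947 = 9484 - 167947 = -158463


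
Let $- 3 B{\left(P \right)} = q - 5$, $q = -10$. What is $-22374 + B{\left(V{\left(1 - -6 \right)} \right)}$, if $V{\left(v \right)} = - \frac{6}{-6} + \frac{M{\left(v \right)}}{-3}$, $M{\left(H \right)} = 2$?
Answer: $-22369$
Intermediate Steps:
$V{\left(v \right)} = \frac{1}{3}$ ($V{\left(v \right)} = - \frac{6}{-6} + \frac{2}{-3} = \left(-6\right) \left(- \frac{1}{6}\right) + 2 \left(- \frac{1}{3}\right) = 1 - \frac{2}{3} = \frac{1}{3}$)
$B{\left(P \right)} = 5$ ($B{\left(P \right)} = - \frac{-10 - 5}{3} = \left(- \frac{1}{3}\right) \left(-15\right) = 5$)
$-22374 + B{\left(V{\left(1 - -6 \right)} \right)} = -22374 + 5 = -22369$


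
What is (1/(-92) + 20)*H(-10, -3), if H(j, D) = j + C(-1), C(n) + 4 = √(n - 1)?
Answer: -12873/46 + 1839*I*√2/92 ≈ -279.85 + 28.269*I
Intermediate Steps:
C(n) = -4 + √(-1 + n) (C(n) = -4 + √(n - 1) = -4 + √(-1 + n))
H(j, D) = -4 + j + I*√2 (H(j, D) = j + (-4 + √(-1 - 1)) = j + (-4 + √(-2)) = j + (-4 + I*√2) = -4 + j + I*√2)
(1/(-92) + 20)*H(-10, -3) = (1/(-92) + 20)*(-4 - 10 + I*√2) = (-1/92 + 20)*(-14 + I*√2) = 1839*(-14 + I*√2)/92 = -12873/46 + 1839*I*√2/92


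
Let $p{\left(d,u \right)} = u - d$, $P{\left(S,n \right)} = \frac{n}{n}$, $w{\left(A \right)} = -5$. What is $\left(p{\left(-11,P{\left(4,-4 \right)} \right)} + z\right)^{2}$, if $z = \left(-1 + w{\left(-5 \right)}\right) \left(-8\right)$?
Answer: $3600$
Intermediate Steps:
$P{\left(S,n \right)} = 1$
$z = 48$ ($z = \left(-1 - 5\right) \left(-8\right) = \left(-6\right) \left(-8\right) = 48$)
$\left(p{\left(-11,P{\left(4,-4 \right)} \right)} + z\right)^{2} = \left(\left(1 - -11\right) + 48\right)^{2} = \left(\left(1 + 11\right) + 48\right)^{2} = \left(12 + 48\right)^{2} = 60^{2} = 3600$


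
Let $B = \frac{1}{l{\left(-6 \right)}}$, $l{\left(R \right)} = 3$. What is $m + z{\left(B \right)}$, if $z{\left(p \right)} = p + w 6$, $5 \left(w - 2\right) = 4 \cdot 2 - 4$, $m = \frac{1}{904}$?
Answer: $\frac{232343}{13560} \approx 17.134$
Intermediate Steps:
$B = \frac{1}{3} \approx 0.33333$
$m = \frac{1}{904} \approx 0.0011062$
$w = \frac{14}{5}$ ($w = 2 + \frac{4 \cdot 2 - 4}{5} = 2 + \frac{8 - 4}{5} = 2 + \frac{1}{5} \cdot 4 = 2 + \frac{4}{5} = \frac{14}{5} \approx 2.8$)
$z{\left(p \right)} = \frac{84}{5} + p$ ($z{\left(p \right)} = p + \frac{14}{5} \cdot 6 = p + \frac{84}{5} = \frac{84}{5} + p$)
$m + z{\left(B \right)} = \frac{1}{904} + \left(\frac{84}{5} + \frac{1}{3}\right) = \frac{1}{904} + \frac{257}{15} = \frac{232343}{13560}$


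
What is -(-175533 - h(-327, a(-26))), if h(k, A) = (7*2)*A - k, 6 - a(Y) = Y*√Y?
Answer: 175944 + 364*I*√26 ≈ 1.7594e+5 + 1856.0*I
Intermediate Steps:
a(Y) = 6 - Y^(3/2) (a(Y) = 6 - Y*√Y = 6 - Y^(3/2))
h(k, A) = -k + 14*A (h(k, A) = 14*A - k = -k + 14*A)
-(-175533 - h(-327, a(-26))) = -(-175533 - (-1*(-327) + 14*(6 - (-26)^(3/2)))) = -(-175533 - (327 + 14*(6 - (-26)*I*√26))) = -(-175533 - (327 + 14*(6 + 26*I*√26))) = -(-175533 - (327 + (84 + 364*I*√26))) = -(-175533 - (411 + 364*I*√26)) = -(-175533 + (-411 - 364*I*√26)) = -(-175944 - 364*I*√26) = 175944 + 364*I*√26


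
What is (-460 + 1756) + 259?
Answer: 1555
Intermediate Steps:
(-460 + 1756) + 259 = 1296 + 259 = 1555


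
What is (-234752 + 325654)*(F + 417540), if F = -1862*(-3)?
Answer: 38462999652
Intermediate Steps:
F = 5586
(-234752 + 325654)*(F + 417540) = (-234752 + 325654)*(5586 + 417540) = 90902*423126 = 38462999652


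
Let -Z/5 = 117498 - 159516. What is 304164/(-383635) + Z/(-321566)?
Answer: -12743334141/8811712315 ≈ -1.4462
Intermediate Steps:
Z = 210090 (Z = -5*(117498 - 159516) = -5*(-42018) = 210090)
304164/(-383635) + Z/(-321566) = 304164/(-383635) + 210090/(-321566) = 304164*(-1/383635) + 210090*(-1/321566) = -43452/54805 - 105045/160783 = -12743334141/8811712315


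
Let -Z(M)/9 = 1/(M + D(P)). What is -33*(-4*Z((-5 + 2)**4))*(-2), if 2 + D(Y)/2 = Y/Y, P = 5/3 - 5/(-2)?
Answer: 2376/79 ≈ 30.076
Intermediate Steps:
P = 25/6 (P = 5*(1/3) - 5*(-1/2) = 5/3 + 5/2 = 25/6 ≈ 4.1667)
D(Y) = -2 (D(Y) = -4 + 2*(Y/Y) = -4 + 2*1 = -4 + 2 = -2)
Z(M) = -9/(-2 + M) (Z(M) = -9/(M - 2) = -9/(-2 + M))
-33*(-4*Z((-5 + 2)**4))*(-2) = -33*(-(-36)/(-2 + (-5 + 2)**4))*(-2) = -33*(-(-36)/(-2 + (-3)**4))*(-2) = -33*(-(-36)/(-2 + 81))*(-2) = -33*(-(-36)/79)*(-2) = -33*(-4*(-9/79))*(-2) = -1188*(-2)/79 = -33*(-72/79) = 2376/79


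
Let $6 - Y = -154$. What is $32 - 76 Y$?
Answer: $-12128$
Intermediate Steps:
$Y = 160$ ($Y = 6 - -154 = 6 + 154 = 160$)
$32 - 76 Y = 32 - 12160 = -12128$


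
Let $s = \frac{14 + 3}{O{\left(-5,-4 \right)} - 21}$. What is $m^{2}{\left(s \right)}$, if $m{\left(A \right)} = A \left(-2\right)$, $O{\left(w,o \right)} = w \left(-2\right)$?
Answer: $\frac{1156}{121} \approx 9.5537$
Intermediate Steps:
$O{\left(w,o \right)} = - 2 w$
$s = - \frac{17}{11}$ ($s = \frac{14 + 3}{\left(-2\right) \left(-5\right) - 21} = \frac{17}{10 - 21} = \frac{17}{-11} = 17 \left(- \frac{1}{11}\right) = - \frac{17}{11} \approx -1.5455$)
$m{\left(A \right)} = - 2 A$
$m^{2}{\left(s \right)} = \left(\left(-2\right) \left(- \frac{17}{11}\right)\right)^{2} = \left(\frac{34}{11}\right)^{2} = \frac{1156}{121}$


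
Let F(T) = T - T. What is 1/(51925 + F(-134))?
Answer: 1/51925 ≈ 1.9259e-5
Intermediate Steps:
F(T) = 0
1/(51925 + F(-134)) = 1/(51925 + 0) = 1/51925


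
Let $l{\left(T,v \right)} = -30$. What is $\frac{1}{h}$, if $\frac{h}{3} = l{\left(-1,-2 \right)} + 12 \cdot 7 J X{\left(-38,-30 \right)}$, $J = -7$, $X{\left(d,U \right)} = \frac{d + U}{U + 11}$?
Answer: $- \frac{19}{121662} \approx -0.00015617$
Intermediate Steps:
$X{\left(d,U \right)} = \frac{U + d}{11 + U}$
$h = - \frac{121662}{19}$ ($h = 3 \left(-30 + 12 \cdot 7 \left(-7\right) \frac{-30 - 38}{11 - 30}\right) = 3 \left(-30 + 84 \left(-7\right) \frac{1}{-19} \left(-68\right)\right) = 3 \left(-30 - 588 \left(\left(- \frac{1}{19}\right) \left(-68\right)\right)\right) = 3 \left(-30 - \frac{39984}{19}\right) = 3 \left(- \frac{40554}{19}\right) = - \frac{121662}{19} \approx -6403.3$)
$\frac{1}{h} = \frac{1}{- \frac{121662}{19}} = - \frac{19}{121662}$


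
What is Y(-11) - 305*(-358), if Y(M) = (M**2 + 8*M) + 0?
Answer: 109223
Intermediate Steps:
Y(M) = M**2 + 8*M
Y(-11) - 305*(-358) = -11*(8 - 11) - 305*(-358) = -11*(-3) + 109190 = 33 + 109190 = 109223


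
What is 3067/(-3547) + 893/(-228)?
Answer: -203513/42564 ≈ -4.7813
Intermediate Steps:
3067/(-3547) + 893/(-228) = 3067*(-1/3547) + 893*(-1/228) = -3067/3547 - 47/12 = -203513/42564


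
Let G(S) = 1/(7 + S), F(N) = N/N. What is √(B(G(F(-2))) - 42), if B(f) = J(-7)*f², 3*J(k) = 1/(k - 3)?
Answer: I*√2419230/240 ≈ 6.4808*I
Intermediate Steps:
J(k) = 1/(3*(-3 + k)) (J(k) = 1/(3*(k - 3)) = 1/(3*(-3 + k)))
F(N) = 1
B(f) = -f²/30 (B(f) = (1/(3*(-3 - 7)))*f² = ((⅓)/(-10))*f² = ((⅓)*(-⅒))*f² = -f²/30)
√(B(G(F(-2))) - 42) = √(-1/(30*(7 + 1)²) - 42) = √(-(1/8)²/30 - 42) = √(-(⅛)²/30 - 42) = √(-1/30*1/64 - 42) = √(-1/1920 - 42) = √(-80641/1920) = I*√2419230/240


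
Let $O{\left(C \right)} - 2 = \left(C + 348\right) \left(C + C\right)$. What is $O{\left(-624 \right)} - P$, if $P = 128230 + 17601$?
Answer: $198619$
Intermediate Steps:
$O{\left(C \right)} = 2 + 2 C \left(348 + C\right)$ ($O{\left(C \right)} = 2 + \left(C + 348\right) \left(C + C\right) = 2 + \left(348 + C\right) 2 C = 2 + 2 C \left(348 + C\right)$)
$P = 145831$
$O{\left(-624 \right)} - P = \left(2 + 2 \left(-624\right)^{2} + 696 \left(-624\right)\right) - 145831 = \left(2 + 2 \cdot 389376 - 434304\right) - 145831 = \left(2 + 778752 - 434304\right) - 145831 = 344450 - 145831 = 198619$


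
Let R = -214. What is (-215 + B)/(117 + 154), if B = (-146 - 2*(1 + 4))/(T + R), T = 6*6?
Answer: -19057/24119 ≈ -0.79012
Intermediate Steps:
T = 36
B = 78/89 (B = (-146 - 2*(1 + 4))/(36 - 214) = (-146 - 2*5)/(-178) = (-146 - 10)*(-1/178) = -156*(-1/178) = 78/89 ≈ 0.87640)
(-215 + B)/(117 + 154) = (-215 + 78/89)/(117 + 154) = -19057/89/271 = -19057/89*1/271 = -19057/24119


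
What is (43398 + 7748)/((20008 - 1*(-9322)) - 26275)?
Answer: 51146/3055 ≈ 16.742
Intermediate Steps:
(43398 + 7748)/((20008 - 1*(-9322)) - 26275) = 51146/((20008 + 9322) - 26275) = 51146/(29330 - 26275) = 51146/3055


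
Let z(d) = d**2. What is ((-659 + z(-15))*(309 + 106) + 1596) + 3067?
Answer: -175447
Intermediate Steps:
((-659 + z(-15))*(309 + 106) + 1596) + 3067 = ((-659 + (-15)**2)*(309 + 106) + 1596) + 3067 = ((-659 + 225)*415 + 1596) + 3067 = (-434*415 + 1596) + 3067 = (-180110 + 1596) + 3067 = -178514 + 3067 = -175447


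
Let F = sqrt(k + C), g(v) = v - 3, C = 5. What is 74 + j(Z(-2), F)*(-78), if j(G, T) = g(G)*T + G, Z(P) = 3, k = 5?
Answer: -160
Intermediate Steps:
g(v) = -3 + v
F = sqrt(10) (F = sqrt(5 + 5) = sqrt(10) ≈ 3.1623)
j(G, T) = G + T*(-3 + G) (j(G, T) = (-3 + G)*T + G = T*(-3 + G) + G = G + T*(-3 + G))
74 + j(Z(-2), F)*(-78) = 74 + (3 + sqrt(10)*(-3 + 3))*(-78) = 74 + (3 + sqrt(10)*0)*(-78) = 74 + (3 + 0)*(-78) = 74 + 3*(-78) = 74 - 234 = -160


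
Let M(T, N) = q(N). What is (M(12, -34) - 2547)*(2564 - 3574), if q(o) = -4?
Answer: 2576510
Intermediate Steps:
M(T, N) = -4
(M(12, -34) - 2547)*(2564 - 3574) = (-4 - 2547)*(2564 - 3574) = -2551*(-1010) = 2576510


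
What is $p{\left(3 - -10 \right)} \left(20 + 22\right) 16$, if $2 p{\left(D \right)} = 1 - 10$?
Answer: $-3024$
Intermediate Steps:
$p{\left(D \right)} = - \frac{9}{2}$ ($p{\left(D \right)} = \frac{1 - 10}{2} = \frac{1}{2} \left(-9\right) = - \frac{9}{2}$)
$p{\left(3 - -10 \right)} \left(20 + 22\right) 16 = - \frac{9 \left(20 + 22\right) 16}{2} = - \frac{9 \cdot 42 \cdot 16}{2} = \left(- \frac{9}{2}\right) 672 = -3024$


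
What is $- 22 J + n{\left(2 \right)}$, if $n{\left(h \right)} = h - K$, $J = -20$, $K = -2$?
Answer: $444$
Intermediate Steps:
$n{\left(h \right)} = 2 + h$ ($n{\left(h \right)} = h - -2 = h + 2 = 2 + h$)
$- 22 J + n{\left(2 \right)} = \left(-22\right) \left(-20\right) + \left(2 + 2\right) = 440 + 4 = 444$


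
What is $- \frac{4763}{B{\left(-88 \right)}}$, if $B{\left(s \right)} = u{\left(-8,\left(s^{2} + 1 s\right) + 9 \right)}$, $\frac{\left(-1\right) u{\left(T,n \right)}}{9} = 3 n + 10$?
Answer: $\frac{4763}{207045} \approx 0.023005$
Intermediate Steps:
$u{\left(T,n \right)} = -90 - 27 n$ ($u{\left(T,n \right)} = - 9 \left(3 n + 10\right) = - 9 \left(10 + 3 n\right) = -90 - 27 n$)
$B{\left(s \right)} = -333 - 27 s - 27 s^{2}$ ($B{\left(s \right)} = -90 - 27 \left(\left(s^{2} + 1 s\right) + 9\right) = -90 - 27 \left(\left(s^{2} + s\right) + 9\right) = -90 - 27 \left(\left(s + s^{2}\right) + 9\right) = -90 - 27 \left(9 + s + s^{2}\right) = -90 - \left(243 + 27 s + 27 s^{2}\right) = -333 - 27 s - 27 s^{2}$)
$- \frac{4763}{B{\left(-88 \right)}} = - \frac{4763}{-333 - -2376 - 27 \left(-88\right)^{2}} = - \frac{4763}{-333 + 2376 - 209088} = - \frac{4763}{-207045} = \left(-4763\right) \left(- \frac{1}{207045}\right) = \frac{4763}{207045}$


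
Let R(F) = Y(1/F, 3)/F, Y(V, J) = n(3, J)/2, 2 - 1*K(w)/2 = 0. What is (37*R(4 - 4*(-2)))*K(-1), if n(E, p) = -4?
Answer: -74/3 ≈ -24.667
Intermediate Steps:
K(w) = 4 (K(w) = 4 - 2*0 = 4 + 0 = 4)
Y(V, J) = -2 (Y(V, J) = -4/2 = -4*½ = -2)
R(F) = -2/F
(37*R(4 - 4*(-2)))*K(-1) = (37*(-2/(4 - 4*(-2))))*4 = (37*(-2/(4 + 8)))*4 = (37*(-2/12))*4 = (37*(-2*1/12))*4 = (37*(-⅙))*4 = -37/6*4 = -74/3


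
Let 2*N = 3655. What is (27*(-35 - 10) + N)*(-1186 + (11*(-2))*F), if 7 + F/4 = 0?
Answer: -349125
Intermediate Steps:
F = -28 (F = -28 + 4*0 = -28 + 0 = -28)
N = 3655/2 (N = (1/2)*3655 = 3655/2 ≈ 1827.5)
(27*(-35 - 10) + N)*(-1186 + (11*(-2))*F) = (27*(-35 - 10) + 3655/2)*(-1186 + (11*(-2))*(-28)) = (27*(-45) + 3655/2)*(-1186 - 22*(-28)) = (-1215 + 3655/2)*(-1186 + 616) = (1225/2)*(-570) = -349125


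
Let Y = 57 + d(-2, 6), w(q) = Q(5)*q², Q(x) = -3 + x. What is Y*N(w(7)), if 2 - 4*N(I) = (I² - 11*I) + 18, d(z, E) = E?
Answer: -269073/2 ≈ -1.3454e+5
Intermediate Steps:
w(q) = 2*q² (w(q) = (-3 + 5)*q² = 2*q²)
N(I) = -4 - I²/4 + 11*I/4 (N(I) = ½ - ((I² - 11*I) + 18)/4 = ½ - (18 + I² - 11*I)/4 = ½ + (-9/2 - I²/4 + 11*I/4) = -4 - I²/4 + 11*I/4)
Y = 63 (Y = 57 + 6 = 63)
Y*N(w(7)) = 63*(-4 - (2*7²)²/4 + 11*(2*7²)/4) = 63*(-4 - (2*49)²/4 + 11*(2*49)/4) = 63*(-4 - ¼*98² + (11/4)*98) = 63*(-4 - ¼*9604 + 539/2) = 63*(-4 - 2401 + 539/2) = 63*(-4271/2) = -269073/2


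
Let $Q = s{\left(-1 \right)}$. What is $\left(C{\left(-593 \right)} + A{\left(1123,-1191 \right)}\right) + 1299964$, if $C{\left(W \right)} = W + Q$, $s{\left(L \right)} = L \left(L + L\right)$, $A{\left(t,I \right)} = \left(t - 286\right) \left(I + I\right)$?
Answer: $-694361$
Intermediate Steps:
$A{\left(t,I \right)} = 2 I \left(-286 + t\right)$ ($A{\left(t,I \right)} = \left(-286 + t\right) 2 I = 2 I \left(-286 + t\right)$)
$s{\left(L \right)} = 2 L^{2}$ ($s{\left(L \right)} = L 2 L = 2 L^{2}$)
$Q = 2$ ($Q = 2 \left(-1\right)^{2} = 2 \cdot 1 = 2$)
$C{\left(W \right)} = 2 + W$ ($C{\left(W \right)} = W + 2 = 2 + W$)
$\left(C{\left(-593 \right)} + A{\left(1123,-1191 \right)}\right) + 1299964 = \left(\left(2 - 593\right) + 2 \left(-1191\right) \left(-286 + 1123\right)\right) + 1299964 = \left(-591 + 2 \left(-1191\right) 837\right) + 1299964 = \left(-591 - 1993734\right) + 1299964 = -1994325 + 1299964 = -694361$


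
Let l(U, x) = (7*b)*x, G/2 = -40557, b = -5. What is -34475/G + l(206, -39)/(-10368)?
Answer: 13706455/46721664 ≈ 0.29336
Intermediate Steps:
G = -81114 (G = 2*(-40557) = -81114)
l(U, x) = -35*x (l(U, x) = (7*(-5))*x = -35*x)
-34475/G + l(206, -39)/(-10368) = -34475/(-81114) - 35*(-39)/(-10368) = -34475*(-1/81114) + 1365*(-1/10368) = 34475/81114 - 455/3456 = 13706455/46721664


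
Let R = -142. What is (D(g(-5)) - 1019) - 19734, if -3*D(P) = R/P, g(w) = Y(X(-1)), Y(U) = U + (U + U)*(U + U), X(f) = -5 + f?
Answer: -4295800/207 ≈ -20753.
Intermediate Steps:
Y(U) = U + 4*U**2 (Y(U) = U + (2*U)*(2*U) = U + 4*U**2)
g(w) = 138 (g(w) = (-5 - 1)*(1 + 4*(-5 - 1)) = -6*(1 + 4*(-6)) = -6*(1 - 24) = -6*(-23) = 138)
D(P) = 142/(3*P) (D(P) = -(-142)/(3*P) = 142/(3*P))
(D(g(-5)) - 1019) - 19734 = ((142/3)/138 - 1019) - 19734 = ((142/3)*(1/138) - 1019) - 19734 = (71/207 - 1019) - 19734 = -210862/207 - 19734 = -4295800/207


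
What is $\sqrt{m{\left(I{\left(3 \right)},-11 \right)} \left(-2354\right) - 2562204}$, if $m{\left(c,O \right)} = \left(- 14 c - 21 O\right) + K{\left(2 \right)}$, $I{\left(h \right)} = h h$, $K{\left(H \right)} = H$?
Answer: $i \sqrt{2814082} \approx 1677.5 i$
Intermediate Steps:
$I{\left(h \right)} = h^{2}$
$m{\left(c,O \right)} = 2 - 21 O - 14 c$ ($m{\left(c,O \right)} = \left(- 14 c - 21 O\right) + 2 = \left(- 21 O - 14 c\right) + 2 = 2 - 21 O - 14 c$)
$\sqrt{m{\left(I{\left(3 \right)},-11 \right)} \left(-2354\right) - 2562204} = \sqrt{\left(2 - -231 - 14 \cdot 3^{2}\right) \left(-2354\right) - 2562204} = \sqrt{\left(2 + 231 - 126\right) \left(-2354\right) - 2562204} = \sqrt{107 \left(-2354\right) - 2562204} = \sqrt{-251878 - 2562204} = \sqrt{-2814082} = i \sqrt{2814082}$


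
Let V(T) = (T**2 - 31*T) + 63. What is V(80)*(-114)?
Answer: -454062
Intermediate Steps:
V(T) = 63 + T**2 - 31*T
V(80)*(-114) = (63 + 80**2 - 31*80)*(-114) = (63 + 6400 - 2480)*(-114) = 3983*(-114) = -454062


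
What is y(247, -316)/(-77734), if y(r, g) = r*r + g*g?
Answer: -160865/77734 ≈ -2.0694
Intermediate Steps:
y(r, g) = g² + r² (y(r, g) = r² + g² = g² + r²)
y(247, -316)/(-77734) = ((-316)² + 247²)/(-77734) = (99856 + 61009)*(-1/77734) = 160865*(-1/77734) = -160865/77734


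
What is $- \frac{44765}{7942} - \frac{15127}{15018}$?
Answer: $- \frac{198104851}{29818239} \approx -6.6437$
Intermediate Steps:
$- \frac{44765}{7942} - \frac{15127}{15018} = - \frac{198104851}{29818239}$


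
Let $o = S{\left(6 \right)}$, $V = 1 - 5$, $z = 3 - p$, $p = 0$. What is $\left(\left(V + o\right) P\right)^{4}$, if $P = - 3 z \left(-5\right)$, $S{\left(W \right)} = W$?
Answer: $65610000$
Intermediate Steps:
$z = 3$ ($z = 3 - 0 = 3 + 0 = 3$)
$V = -4$
$o = 6$
$P = 45$ ($P = \left(-3\right) 3 \left(-5\right) = \left(-9\right) \left(-5\right) = 45$)
$\left(\left(V + o\right) P\right)^{4} = \left(\left(-4 + 6\right) 45\right)^{4} = \left(2 \cdot 45\right)^{4} = 90^{4} = 65610000$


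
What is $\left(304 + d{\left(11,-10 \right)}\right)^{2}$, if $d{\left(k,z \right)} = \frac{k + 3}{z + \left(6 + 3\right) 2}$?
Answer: $\frac{1495729}{16} \approx 93483.0$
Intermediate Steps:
$d{\left(k,z \right)} = \frac{3 + k}{18 + z}$ ($d{\left(k,z \right)} = \frac{3 + k}{z + 9 \cdot 2} = \frac{3 + k}{z + 18} = \frac{3 + k}{18 + z}$)
$\left(304 + d{\left(11,-10 \right)}\right)^{2} = \left(304 + \frac{3 + 11}{18 - 10}\right)^{2} = \left(304 + \frac{1}{8} \cdot 14\right)^{2} = \left(304 + \frac{7}{4}\right)^{2} = \left(\frac{1223}{4}\right)^{2} = \frac{1495729}{16}$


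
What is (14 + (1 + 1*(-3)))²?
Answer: 144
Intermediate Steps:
(14 + (1 + 1*(-3)))² = (14 + (1 - 3))² = (14 - 2)² = 12² = 144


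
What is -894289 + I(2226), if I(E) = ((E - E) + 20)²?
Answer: -893889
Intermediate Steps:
I(E) = 400 (I(E) = (0 + 20)² = 20² = 400)
-894289 + I(2226) = -894289 + 400 = -893889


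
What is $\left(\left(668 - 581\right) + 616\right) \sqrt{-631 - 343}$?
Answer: $703 i \sqrt{974} \approx 21940.0 i$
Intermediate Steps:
$\left(\left(668 - 581\right) + 616\right) \sqrt{-631 - 343} = \left(87 + 616\right) \sqrt{-974} = 703 i \sqrt{974}$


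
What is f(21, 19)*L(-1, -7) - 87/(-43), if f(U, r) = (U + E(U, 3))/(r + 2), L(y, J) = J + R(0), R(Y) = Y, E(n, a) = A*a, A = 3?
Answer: -343/43 ≈ -7.9767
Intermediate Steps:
E(n, a) = 3*a
L(y, J) = J (L(y, J) = J + 0 = J)
f(U, r) = (9 + U)/(2 + r) (f(U, r) = (U + 3*3)/(r + 2) = (U + 9)/(2 + r) = (9 + U)/(2 + r))
f(21, 19)*L(-1, -7) - 87/(-43) = ((9 + 21)/(2 + 19))*(-7) - 87/(-43) = (30/21)*(-7) - 87*(-1/43) = ((1/21)*30)*(-7) + 87/43 = (10/7)*(-7) + 87/43 = -10 + 87/43 = -343/43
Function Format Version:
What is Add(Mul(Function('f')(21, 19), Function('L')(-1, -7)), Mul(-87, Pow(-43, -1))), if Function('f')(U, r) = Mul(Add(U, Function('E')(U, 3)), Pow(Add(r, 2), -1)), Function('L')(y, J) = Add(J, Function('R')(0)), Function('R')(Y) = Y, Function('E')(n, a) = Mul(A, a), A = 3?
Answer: Rational(-343, 43) ≈ -7.9767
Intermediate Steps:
Function('E')(n, a) = Mul(3, a)
Function('L')(y, J) = J (Function('L')(y, J) = Add(J, 0) = J)
Function('f')(U, r) = Mul(Pow(Add(2, r), -1), Add(9, U)) (Function('f')(U, r) = Mul(Add(U, Mul(3, 3)), Pow(Add(r, 2), -1)) = Mul(Add(U, 9), Pow(Add(2, r), -1)) = Mul(Add(9, U), Pow(Add(2, r), -1)) = Mul(Pow(Add(2, r), -1), Add(9, U)))
Add(Mul(Function('f')(21, 19), Function('L')(-1, -7)), Mul(-87, Pow(-43, -1))) = Add(Mul(Mul(Pow(Add(2, 19), -1), Add(9, 21)), -7), Mul(-87, Pow(-43, -1))) = Add(Mul(Mul(Pow(21, -1), 30), -7), Mul(-87, Rational(-1, 43))) = Add(Mul(Mul(Rational(1, 21), 30), -7), Rational(87, 43)) = Add(Mul(Rational(10, 7), -7), Rational(87, 43)) = Add(-10, Rational(87, 43)) = Rational(-343, 43)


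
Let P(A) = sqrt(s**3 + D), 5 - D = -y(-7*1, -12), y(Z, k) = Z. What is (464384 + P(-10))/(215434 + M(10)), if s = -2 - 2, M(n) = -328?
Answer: 232192/107553 + I*sqrt(66)/215106 ≈ 2.1589 + 3.7768e-5*I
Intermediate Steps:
s = -4
D = -2 (D = 5 - (-1)*(-7*1) = 5 - (-1)*(-7) = 5 - 1*7 = 5 - 7 = -2)
P(A) = I*sqrt(66) (P(A) = sqrt((-4)**3 - 2) = sqrt(-64 - 2) = sqrt(-66) = I*sqrt(66))
(464384 + P(-10))/(215434 + M(10)) = (464384 + I*sqrt(66))/(215434 - 328) = (464384 + I*sqrt(66))/215106 = (464384 + I*sqrt(66))*(1/215106) = 232192/107553 + I*sqrt(66)/215106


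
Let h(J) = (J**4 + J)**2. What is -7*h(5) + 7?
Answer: -2778293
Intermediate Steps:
h(J) = (J + J**4)**2
-7*h(5) + 7 = -7*5**2*(1 + 5**3)**2 + 7 = -175*(1 + 125)**2 + 7 = -175*126**2 + 7 = -175*15876 + 7 = -7*396900 + 7 = -2778300 + 7 = -2778293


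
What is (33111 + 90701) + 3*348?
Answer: 124856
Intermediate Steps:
(33111 + 90701) + 3*348 = 123812 + 1044 = 124856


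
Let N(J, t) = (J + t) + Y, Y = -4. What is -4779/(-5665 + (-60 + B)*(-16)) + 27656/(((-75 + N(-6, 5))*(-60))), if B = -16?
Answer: 6082531/889800 ≈ 6.8358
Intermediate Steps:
N(J, t) = -4 + J + t (N(J, t) = (J + t) - 4 = -4 + J + t)
-4779/(-5665 + (-60 + B)*(-16)) + 27656/(((-75 + N(-6, 5))*(-60))) = -4779/(-5665 + (-60 - 16)*(-16)) + 27656/(((-75 + (-4 - 6 + 5))*(-60))) = -4779/(-5665 - 76*(-16)) + 27656/(((-75 - 5)*(-60))) = -4779/(-5665 + 1216) + 27656/((-80*(-60))) = -4779/(-4449) + 27656/4800 = -4779*(-1/4449) + 27656*(1/4800) = 1593/1483 + 3457/600 = 6082531/889800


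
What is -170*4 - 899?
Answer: -1579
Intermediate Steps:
-170*4 - 899 = -680 - 899 = -1579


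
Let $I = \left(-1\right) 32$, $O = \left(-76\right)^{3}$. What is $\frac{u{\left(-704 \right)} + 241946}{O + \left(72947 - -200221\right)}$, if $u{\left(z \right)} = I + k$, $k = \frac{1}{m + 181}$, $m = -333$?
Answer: $- \frac{36770927}{25202816} \approx -1.459$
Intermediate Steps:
$O = -438976$
$k = - \frac{1}{152}$ ($k = \frac{1}{-333 + 181} = \frac{1}{-152} = - \frac{1}{152} \approx -0.0065789$)
$I = -32$
$u{\left(z \right)} = - \frac{4865}{152}$ ($u{\left(z \right)} = -32 - \frac{1}{152} = - \frac{4865}{152}$)
$\frac{u{\left(-704 \right)} + 241946}{O + \left(72947 - -200221\right)} = \frac{- \frac{4865}{152} + 241946}{-438976 + \left(72947 - -200221\right)} = \frac{36770927}{152 \left(-438976 + \left(72947 + 200221\right)\right)} = \frac{36770927}{152 \left(-438976 + 273168\right)} = \frac{36770927}{152 \left(-165808\right)} = \frac{36770927}{152} \left(- \frac{1}{165808}\right) = - \frac{36770927}{25202816}$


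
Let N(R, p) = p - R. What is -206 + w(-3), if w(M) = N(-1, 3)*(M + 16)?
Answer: -154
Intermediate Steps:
w(M) = 64 + 4*M (w(M) = (3 - 1*(-1))*(M + 16) = (3 + 1)*(16 + M) = 4*(16 + M) = 64 + 4*M)
-206 + w(-3) = -206 + (64 + 4*(-3)) = -206 + (64 - 12) = -206 + 52 = -154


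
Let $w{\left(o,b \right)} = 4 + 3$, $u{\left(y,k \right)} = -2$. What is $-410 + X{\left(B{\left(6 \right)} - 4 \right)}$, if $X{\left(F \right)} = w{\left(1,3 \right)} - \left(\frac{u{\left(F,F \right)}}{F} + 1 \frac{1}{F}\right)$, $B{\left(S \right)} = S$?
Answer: $- \frac{805}{2} \approx -402.5$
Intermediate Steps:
$w{\left(o,b \right)} = 7$
$X{\left(F \right)} = 7 + \frac{1}{F}$ ($X{\left(F \right)} = 7 - \left(- \frac{2}{F} + 1 \frac{1}{F}\right) = 7 - \left(- \frac{2}{F} + \frac{1}{F}\right) = 7 - - \frac{1}{F} = 7 + \frac{1}{F}$)
$-410 + X{\left(B{\left(6 \right)} - 4 \right)} = -410 + \left(7 + \frac{1}{6 - 4}\right) = -410 + \left(7 + \frac{1}{2}\right) = -410 + \frac{15}{2} = - \frac{805}{2}$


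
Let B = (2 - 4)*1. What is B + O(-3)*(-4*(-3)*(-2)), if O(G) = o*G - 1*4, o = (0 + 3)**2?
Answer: 742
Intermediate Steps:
o = 9 (o = 3**2 = 9)
B = -2 (B = -2*1 = -2)
O(G) = -4 + 9*G (O(G) = 9*G - 1*4 = 9*G - 4 = -4 + 9*G)
B + O(-3)*(-4*(-3)*(-2)) = -2 + (-4 + 9*(-3))*(-4*(-3)*(-2)) = -2 + (-4 - 27)*(12*(-2)) = -2 - 31*(-24) = -2 + 744 = 742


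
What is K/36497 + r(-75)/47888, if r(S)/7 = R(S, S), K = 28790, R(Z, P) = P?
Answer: 1359534595/1747768336 ≈ 0.77787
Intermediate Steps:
r(S) = 7*S
K/36497 + r(-75)/47888 = 28790/36497 + (7*(-75))/47888 = 28790*(1/36497) - 525*1/47888 = 28790/36497 - 525/47888 = 1359534595/1747768336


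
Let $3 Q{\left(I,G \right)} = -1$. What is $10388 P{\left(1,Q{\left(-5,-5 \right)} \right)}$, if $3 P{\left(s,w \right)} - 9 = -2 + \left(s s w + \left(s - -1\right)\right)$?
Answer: $\frac{270088}{9} \approx 30010.0$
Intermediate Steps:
$Q{\left(I,G \right)} = - \frac{1}{3}$ ($Q{\left(I,G \right)} = \frac{1}{3} \left(-1\right) = - \frac{1}{3}$)
$P{\left(s,w \right)} = \frac{8}{3} + \frac{s}{3} + \frac{w s^{2}}{3}$ ($P{\left(s,w \right)} = 3 + \frac{-2 + \left(s s w + \left(s - -1\right)\right)}{3} = 3 + \frac{-2 + \left(s^{2} w + \left(s + 1\right)\right)}{3} = 3 + \frac{-2 + \left(w s^{2} + \left(1 + s\right)\right)}{3} = 3 + \frac{-2 + \left(1 + s + w s^{2}\right)}{3} = 3 + \frac{-1 + s + w s^{2}}{3} = 3 + \left(- \frac{1}{3} + \frac{s}{3} + \frac{w s^{2}}{3}\right) = \frac{8}{3} + \frac{s}{3} + \frac{w s^{2}}{3}$)
$10388 P{\left(1,Q{\left(-5,-5 \right)} \right)} = 10388 \left(\frac{8}{3} + \frac{1}{3} \cdot 1 + \frac{1}{3} \left(- \frac{1}{3}\right) 1^{2}\right) = 10388 \left(\frac{8}{3} + \frac{1}{3} + \frac{1}{3} \left(- \frac{1}{3}\right) 1\right) = 10388 \left(\frac{8}{3} + \frac{1}{3} - \frac{1}{9}\right) = 10388 \cdot \frac{26}{9} = \frac{270088}{9}$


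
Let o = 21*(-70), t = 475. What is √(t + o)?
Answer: I*√995 ≈ 31.544*I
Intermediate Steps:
o = -1470
√(t + o) = √(475 - 1470) = √(-995) = I*√995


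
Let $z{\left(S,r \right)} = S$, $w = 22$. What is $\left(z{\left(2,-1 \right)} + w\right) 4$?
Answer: $96$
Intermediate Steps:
$\left(z{\left(2,-1 \right)} + w\right) 4 = \left(2 + 22\right) 4 = 24 \cdot 4 = 96$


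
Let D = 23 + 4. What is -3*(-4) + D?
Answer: 39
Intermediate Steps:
D = 27
-3*(-4) + D = -3*(-4) + 27 = 12 + 27 = 39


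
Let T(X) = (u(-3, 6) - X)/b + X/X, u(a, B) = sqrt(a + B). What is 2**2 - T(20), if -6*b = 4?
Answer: -27 + 3*sqrt(3)/2 ≈ -24.402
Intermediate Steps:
b = -2/3 (b = -1/6*4 = -2/3 ≈ -0.66667)
u(a, B) = sqrt(B + a)
T(X) = 1 - 3*sqrt(3)/2 + 3*X/2 (T(X) = (sqrt(6 - 3) - X)/(-2/3) + X/X = (sqrt(3) - X)*(-3/2) + 1 = (-3*sqrt(3)/2 + 3*X/2) + 1 = 1 - 3*sqrt(3)/2 + 3*X/2)
2**2 - T(20) = 2**2 - (1 - 3*sqrt(3)/2 + (3/2)*20) = 4 - (1 - 3*sqrt(3)/2 + 30) = 4 - (31 - 3*sqrt(3)/2) = 4 + (-31 + 3*sqrt(3)/2) = -27 + 3*sqrt(3)/2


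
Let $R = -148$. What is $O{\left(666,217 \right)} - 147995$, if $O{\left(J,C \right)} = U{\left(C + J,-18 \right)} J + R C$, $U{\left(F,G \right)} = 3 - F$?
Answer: $-766191$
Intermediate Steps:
$O{\left(J,C \right)} = - 148 C + J \left(3 - C - J\right)$ ($O{\left(J,C \right)} = \left(3 - \left(C + J\right)\right) J - 148 C = \left(3 - C - J\right) J - 148 C = J \left(3 - C - J\right) - 148 C = - 148 C + J \left(3 - C - J\right)$)
$O{\left(666,217 \right)} - 147995 = \left(\left(-148\right) 217 - 666 \left(-3 + 217 + 666\right)\right) - 147995 = \left(-32116 - 666 \cdot 880\right) - 147995 = \left(-32116 - 586080\right) - 147995 = -618196 - 147995 = -766191$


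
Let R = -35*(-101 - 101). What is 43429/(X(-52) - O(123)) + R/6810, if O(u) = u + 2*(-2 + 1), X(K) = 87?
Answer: -29551111/23154 ≈ -1276.3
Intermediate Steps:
O(u) = -2 + u (O(u) = u + 2*(-1) = u - 2 = -2 + u)
R = 7070 (R = -35*(-202) = 7070)
43429/(X(-52) - O(123)) + R/6810 = 43429/(87 - (-2 + 123)) + 7070/6810 = 43429/(87 - 1*121) + 7070*(1/6810) = 43429/(87 - 121) + 707/681 = 43429/(-34) + 707/681 = 43429*(-1/34) + 707/681 = -43429/34 + 707/681 = -29551111/23154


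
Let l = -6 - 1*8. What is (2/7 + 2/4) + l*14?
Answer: -2733/14 ≈ -195.21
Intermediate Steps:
l = -14 (l = -6 - 8 = -14)
(2/7 + 2/4) + l*14 = (2/7 + 2/4) - 14*14 = (2*(1/7) + 2*(1/4)) - 196 = (2/7 + 1/2) - 196 = 11/14 - 196 = -2733/14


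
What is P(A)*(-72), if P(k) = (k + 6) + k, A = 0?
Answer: -432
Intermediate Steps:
P(k) = 6 + 2*k (P(k) = (6 + k) + k = 6 + 2*k)
P(A)*(-72) = (6 + 2*0)*(-72) = (6 + 0)*(-72) = 6*(-72) = -432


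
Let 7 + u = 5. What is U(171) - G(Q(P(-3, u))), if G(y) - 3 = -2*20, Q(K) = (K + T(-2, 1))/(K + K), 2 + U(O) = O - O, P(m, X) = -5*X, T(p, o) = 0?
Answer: 35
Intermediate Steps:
u = -2 (u = -7 + 5 = -2)
U(O) = -2 (U(O) = -2 + (O - O) = -2 + 0 = -2)
Q(K) = 1/2 (Q(K) = (K + 0)/(K + K) = K/((2*K)) = K*(1/(2*K)) = 1/2)
G(y) = -37 (G(y) = 3 - 2*20 = 3 - 40 = -37)
U(171) - G(Q(P(-3, u))) = -2 - 1*(-37) = -2 + 37 = 35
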